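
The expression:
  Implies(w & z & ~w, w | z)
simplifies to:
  True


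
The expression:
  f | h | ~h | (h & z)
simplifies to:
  True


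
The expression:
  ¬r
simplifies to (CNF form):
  ¬r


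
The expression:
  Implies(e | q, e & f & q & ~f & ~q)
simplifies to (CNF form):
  ~e & ~q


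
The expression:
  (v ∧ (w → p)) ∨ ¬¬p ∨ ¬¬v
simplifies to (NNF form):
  p ∨ v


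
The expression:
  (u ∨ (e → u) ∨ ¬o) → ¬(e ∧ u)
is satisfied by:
  {u: False, e: False}
  {e: True, u: False}
  {u: True, e: False}


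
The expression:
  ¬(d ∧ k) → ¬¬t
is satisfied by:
  {d: True, t: True, k: True}
  {d: True, t: True, k: False}
  {t: True, k: True, d: False}
  {t: True, k: False, d: False}
  {d: True, k: True, t: False}


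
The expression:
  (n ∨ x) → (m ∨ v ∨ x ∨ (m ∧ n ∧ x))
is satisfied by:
  {x: True, m: True, v: True, n: False}
  {x: True, m: True, v: False, n: False}
  {x: True, v: True, m: False, n: False}
  {x: True, v: False, m: False, n: False}
  {m: True, v: True, x: False, n: False}
  {m: True, x: False, v: False, n: False}
  {m: False, v: True, x: False, n: False}
  {m: False, x: False, v: False, n: False}
  {x: True, n: True, m: True, v: True}
  {x: True, n: True, m: True, v: False}
  {x: True, n: True, v: True, m: False}
  {x: True, n: True, v: False, m: False}
  {n: True, m: True, v: True, x: False}
  {n: True, m: True, v: False, x: False}
  {n: True, v: True, m: False, x: False}


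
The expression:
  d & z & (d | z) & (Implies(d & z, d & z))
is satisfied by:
  {z: True, d: True}


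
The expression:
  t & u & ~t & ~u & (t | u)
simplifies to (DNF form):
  False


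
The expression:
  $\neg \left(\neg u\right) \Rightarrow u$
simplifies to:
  $\text{True}$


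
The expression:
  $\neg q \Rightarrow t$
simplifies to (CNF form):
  $q \vee t$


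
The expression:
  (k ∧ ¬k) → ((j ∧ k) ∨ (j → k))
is always true.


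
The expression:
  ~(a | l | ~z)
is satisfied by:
  {z: True, l: False, a: False}


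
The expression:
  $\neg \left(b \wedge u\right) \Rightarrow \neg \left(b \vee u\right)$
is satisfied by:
  {u: False, b: False}
  {b: True, u: True}


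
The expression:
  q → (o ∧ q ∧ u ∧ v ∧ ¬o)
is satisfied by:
  {q: False}


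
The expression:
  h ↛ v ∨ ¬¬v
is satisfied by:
  {v: True, h: True}
  {v: True, h: False}
  {h: True, v: False}


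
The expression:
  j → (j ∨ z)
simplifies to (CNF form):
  True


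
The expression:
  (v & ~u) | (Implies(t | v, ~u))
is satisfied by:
  {v: False, u: False, t: False}
  {t: True, v: False, u: False}
  {v: True, t: False, u: False}
  {t: True, v: True, u: False}
  {u: True, t: False, v: False}


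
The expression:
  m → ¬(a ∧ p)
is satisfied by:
  {p: False, m: False, a: False}
  {a: True, p: False, m: False}
  {m: True, p: False, a: False}
  {a: True, m: True, p: False}
  {p: True, a: False, m: False}
  {a: True, p: True, m: False}
  {m: True, p: True, a: False}


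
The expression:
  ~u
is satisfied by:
  {u: False}


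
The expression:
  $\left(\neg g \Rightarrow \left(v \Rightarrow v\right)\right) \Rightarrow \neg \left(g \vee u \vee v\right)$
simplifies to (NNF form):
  $\neg g \wedge \neg u \wedge \neg v$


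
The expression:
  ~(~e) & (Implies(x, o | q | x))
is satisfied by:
  {e: True}


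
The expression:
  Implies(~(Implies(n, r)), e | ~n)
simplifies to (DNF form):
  e | r | ~n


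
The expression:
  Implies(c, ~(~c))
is always true.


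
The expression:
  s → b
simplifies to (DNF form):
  b ∨ ¬s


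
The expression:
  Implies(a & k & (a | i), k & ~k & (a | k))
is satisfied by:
  {k: False, a: False}
  {a: True, k: False}
  {k: True, a: False}


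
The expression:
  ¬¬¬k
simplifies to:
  ¬k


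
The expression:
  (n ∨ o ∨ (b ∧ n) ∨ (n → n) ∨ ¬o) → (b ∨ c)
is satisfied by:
  {b: True, c: True}
  {b: True, c: False}
  {c: True, b: False}


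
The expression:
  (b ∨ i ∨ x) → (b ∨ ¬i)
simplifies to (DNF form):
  b ∨ ¬i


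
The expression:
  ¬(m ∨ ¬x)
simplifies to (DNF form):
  x ∧ ¬m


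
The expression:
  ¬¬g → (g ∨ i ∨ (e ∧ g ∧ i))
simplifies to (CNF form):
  True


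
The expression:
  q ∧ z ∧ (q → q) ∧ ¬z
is never true.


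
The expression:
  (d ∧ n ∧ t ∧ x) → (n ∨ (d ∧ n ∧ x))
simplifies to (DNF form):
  True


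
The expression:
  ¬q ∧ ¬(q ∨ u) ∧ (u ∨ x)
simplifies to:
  x ∧ ¬q ∧ ¬u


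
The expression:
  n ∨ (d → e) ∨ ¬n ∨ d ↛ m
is always true.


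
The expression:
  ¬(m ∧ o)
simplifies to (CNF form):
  ¬m ∨ ¬o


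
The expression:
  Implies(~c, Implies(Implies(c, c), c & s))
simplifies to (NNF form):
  c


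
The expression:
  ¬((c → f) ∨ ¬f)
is never true.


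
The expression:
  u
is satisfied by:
  {u: True}


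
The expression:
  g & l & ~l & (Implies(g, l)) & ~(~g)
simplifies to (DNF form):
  False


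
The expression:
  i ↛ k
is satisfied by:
  {i: True, k: False}


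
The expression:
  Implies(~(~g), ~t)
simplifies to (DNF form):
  ~g | ~t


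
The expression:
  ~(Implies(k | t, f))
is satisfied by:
  {k: True, t: True, f: False}
  {k: True, t: False, f: False}
  {t: True, k: False, f: False}


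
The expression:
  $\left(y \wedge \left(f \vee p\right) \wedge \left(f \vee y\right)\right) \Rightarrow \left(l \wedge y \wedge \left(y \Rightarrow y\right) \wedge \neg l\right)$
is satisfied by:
  {p: False, y: False, f: False}
  {f: True, p: False, y: False}
  {p: True, f: False, y: False}
  {f: True, p: True, y: False}
  {y: True, f: False, p: False}


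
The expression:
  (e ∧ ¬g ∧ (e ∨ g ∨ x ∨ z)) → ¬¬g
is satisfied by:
  {g: True, e: False}
  {e: False, g: False}
  {e: True, g: True}


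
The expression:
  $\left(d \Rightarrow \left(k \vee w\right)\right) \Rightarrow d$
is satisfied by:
  {d: True}


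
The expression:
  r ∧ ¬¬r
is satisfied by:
  {r: True}


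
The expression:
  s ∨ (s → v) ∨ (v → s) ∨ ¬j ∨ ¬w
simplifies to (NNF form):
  True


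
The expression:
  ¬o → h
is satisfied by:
  {o: True, h: True}
  {o: True, h: False}
  {h: True, o: False}


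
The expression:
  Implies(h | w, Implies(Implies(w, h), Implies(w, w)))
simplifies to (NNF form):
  True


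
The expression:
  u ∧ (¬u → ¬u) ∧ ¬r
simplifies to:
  u ∧ ¬r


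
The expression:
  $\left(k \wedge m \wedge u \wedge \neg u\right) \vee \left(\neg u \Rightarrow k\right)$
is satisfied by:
  {k: True, u: True}
  {k: True, u: False}
  {u: True, k: False}


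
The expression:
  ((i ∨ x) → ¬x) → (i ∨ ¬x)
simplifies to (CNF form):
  True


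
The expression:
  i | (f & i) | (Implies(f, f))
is always true.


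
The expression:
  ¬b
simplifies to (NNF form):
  ¬b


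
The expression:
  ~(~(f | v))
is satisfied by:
  {v: True, f: True}
  {v: True, f: False}
  {f: True, v: False}


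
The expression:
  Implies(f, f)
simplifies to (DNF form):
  True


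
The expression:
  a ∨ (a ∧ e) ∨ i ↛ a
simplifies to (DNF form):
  a ∨ i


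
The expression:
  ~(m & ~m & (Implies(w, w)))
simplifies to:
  True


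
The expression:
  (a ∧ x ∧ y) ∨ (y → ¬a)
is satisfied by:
  {x: True, y: False, a: False}
  {y: False, a: False, x: False}
  {x: True, a: True, y: False}
  {a: True, y: False, x: False}
  {x: True, y: True, a: False}
  {y: True, x: False, a: False}
  {x: True, a: True, y: True}


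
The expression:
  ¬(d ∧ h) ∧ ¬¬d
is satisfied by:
  {d: True, h: False}


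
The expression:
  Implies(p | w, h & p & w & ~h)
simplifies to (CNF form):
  ~p & ~w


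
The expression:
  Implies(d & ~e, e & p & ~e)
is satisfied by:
  {e: True, d: False}
  {d: False, e: False}
  {d: True, e: True}


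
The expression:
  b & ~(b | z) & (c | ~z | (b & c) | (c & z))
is never true.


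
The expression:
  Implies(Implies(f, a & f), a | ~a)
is always true.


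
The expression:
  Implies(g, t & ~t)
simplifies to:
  ~g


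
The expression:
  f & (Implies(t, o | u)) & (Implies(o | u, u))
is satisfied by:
  {u: True, f: True, t: False, o: False}
  {u: True, o: True, f: True, t: False}
  {u: True, t: True, f: True, o: False}
  {u: True, o: True, t: True, f: True}
  {f: True, o: False, t: False, u: False}


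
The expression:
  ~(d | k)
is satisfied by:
  {d: False, k: False}


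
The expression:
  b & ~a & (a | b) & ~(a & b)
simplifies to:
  b & ~a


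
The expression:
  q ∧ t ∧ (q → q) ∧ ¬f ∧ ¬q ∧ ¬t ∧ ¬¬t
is never true.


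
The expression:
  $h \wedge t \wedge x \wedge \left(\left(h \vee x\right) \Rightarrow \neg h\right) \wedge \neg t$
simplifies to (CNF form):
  $\text{False}$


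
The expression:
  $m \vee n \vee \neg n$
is always true.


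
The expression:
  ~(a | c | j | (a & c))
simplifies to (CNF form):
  ~a & ~c & ~j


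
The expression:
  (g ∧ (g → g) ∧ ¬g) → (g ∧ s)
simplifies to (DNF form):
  True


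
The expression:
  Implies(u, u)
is always true.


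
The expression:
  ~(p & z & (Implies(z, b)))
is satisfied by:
  {p: False, z: False, b: False}
  {b: True, p: False, z: False}
  {z: True, p: False, b: False}
  {b: True, z: True, p: False}
  {p: True, b: False, z: False}
  {b: True, p: True, z: False}
  {z: True, p: True, b: False}


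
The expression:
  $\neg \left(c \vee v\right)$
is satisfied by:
  {v: False, c: False}


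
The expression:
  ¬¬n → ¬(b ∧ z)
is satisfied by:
  {z: False, n: False, b: False}
  {b: True, z: False, n: False}
  {n: True, z: False, b: False}
  {b: True, n: True, z: False}
  {z: True, b: False, n: False}
  {b: True, z: True, n: False}
  {n: True, z: True, b: False}


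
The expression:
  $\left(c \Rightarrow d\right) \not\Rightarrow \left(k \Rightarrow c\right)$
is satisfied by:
  {k: True, c: False}


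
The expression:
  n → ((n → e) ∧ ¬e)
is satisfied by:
  {n: False}


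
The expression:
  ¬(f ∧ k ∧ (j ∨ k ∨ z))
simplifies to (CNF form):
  ¬f ∨ ¬k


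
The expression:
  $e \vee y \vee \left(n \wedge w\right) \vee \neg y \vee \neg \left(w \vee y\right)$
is always true.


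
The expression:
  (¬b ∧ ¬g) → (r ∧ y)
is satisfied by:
  {r: True, b: True, g: True, y: True}
  {r: True, b: True, g: True, y: False}
  {b: True, g: True, y: True, r: False}
  {b: True, g: True, y: False, r: False}
  {r: True, b: True, y: True, g: False}
  {r: True, b: True, y: False, g: False}
  {b: True, y: True, g: False, r: False}
  {b: True, y: False, g: False, r: False}
  {r: True, g: True, y: True, b: False}
  {r: True, g: True, y: False, b: False}
  {g: True, y: True, b: False, r: False}
  {g: True, b: False, y: False, r: False}
  {r: True, y: True, b: False, g: False}


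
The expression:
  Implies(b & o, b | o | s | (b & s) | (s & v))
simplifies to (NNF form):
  True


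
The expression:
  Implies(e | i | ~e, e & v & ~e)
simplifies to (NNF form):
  False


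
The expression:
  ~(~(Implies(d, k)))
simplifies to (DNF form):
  k | ~d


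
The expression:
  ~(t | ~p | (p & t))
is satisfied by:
  {p: True, t: False}


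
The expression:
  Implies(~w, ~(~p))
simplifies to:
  p | w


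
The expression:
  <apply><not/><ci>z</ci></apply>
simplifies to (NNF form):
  <apply><not/><ci>z</ci></apply>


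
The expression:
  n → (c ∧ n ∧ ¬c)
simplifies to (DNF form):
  ¬n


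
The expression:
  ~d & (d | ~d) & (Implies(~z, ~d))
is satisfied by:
  {d: False}


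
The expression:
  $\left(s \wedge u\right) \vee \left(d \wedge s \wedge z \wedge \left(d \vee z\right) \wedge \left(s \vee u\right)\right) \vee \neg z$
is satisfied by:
  {s: True, u: True, d: True, z: False}
  {s: True, u: True, d: False, z: False}
  {s: True, d: True, u: False, z: False}
  {s: True, d: False, u: False, z: False}
  {u: True, d: True, s: False, z: False}
  {u: True, d: False, s: False, z: False}
  {d: True, s: False, u: False, z: False}
  {d: False, s: False, u: False, z: False}
  {z: True, s: True, u: True, d: True}
  {z: True, s: True, u: True, d: False}
  {z: True, s: True, d: True, u: False}


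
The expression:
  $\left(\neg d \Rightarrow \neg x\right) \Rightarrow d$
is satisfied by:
  {x: True, d: True}
  {x: True, d: False}
  {d: True, x: False}


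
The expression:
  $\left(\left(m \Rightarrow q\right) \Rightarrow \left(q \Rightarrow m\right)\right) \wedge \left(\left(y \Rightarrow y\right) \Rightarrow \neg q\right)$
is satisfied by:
  {q: False}


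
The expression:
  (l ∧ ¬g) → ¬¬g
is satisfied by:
  {g: True, l: False}
  {l: False, g: False}
  {l: True, g: True}


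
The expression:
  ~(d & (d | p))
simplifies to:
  ~d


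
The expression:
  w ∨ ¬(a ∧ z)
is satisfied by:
  {w: True, z: False, a: False}
  {w: False, z: False, a: False}
  {a: True, w: True, z: False}
  {a: True, w: False, z: False}
  {z: True, w: True, a: False}
  {z: True, w: False, a: False}
  {z: True, a: True, w: True}


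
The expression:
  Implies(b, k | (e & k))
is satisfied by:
  {k: True, b: False}
  {b: False, k: False}
  {b: True, k: True}


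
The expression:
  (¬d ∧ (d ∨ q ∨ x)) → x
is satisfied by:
  {x: True, d: True, q: False}
  {x: True, q: False, d: False}
  {d: True, q: False, x: False}
  {d: False, q: False, x: False}
  {x: True, d: True, q: True}
  {x: True, q: True, d: False}
  {d: True, q: True, x: False}


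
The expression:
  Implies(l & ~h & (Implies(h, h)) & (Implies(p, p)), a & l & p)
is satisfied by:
  {a: True, h: True, p: True, l: False}
  {a: True, h: True, p: False, l: False}
  {h: True, p: True, l: False, a: False}
  {h: True, p: False, l: False, a: False}
  {a: True, p: True, l: False, h: False}
  {a: True, p: False, l: False, h: False}
  {p: True, a: False, l: False, h: False}
  {p: False, a: False, l: False, h: False}
  {a: True, h: True, l: True, p: True}
  {a: True, h: True, l: True, p: False}
  {h: True, l: True, p: True, a: False}
  {h: True, l: True, p: False, a: False}
  {a: True, l: True, p: True, h: False}


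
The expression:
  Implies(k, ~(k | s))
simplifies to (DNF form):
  ~k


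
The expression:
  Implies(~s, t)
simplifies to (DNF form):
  s | t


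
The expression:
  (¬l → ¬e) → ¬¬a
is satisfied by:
  {a: True, e: True, l: False}
  {a: True, e: False, l: False}
  {a: True, l: True, e: True}
  {a: True, l: True, e: False}
  {e: True, l: False, a: False}


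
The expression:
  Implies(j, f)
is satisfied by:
  {f: True, j: False}
  {j: False, f: False}
  {j: True, f: True}


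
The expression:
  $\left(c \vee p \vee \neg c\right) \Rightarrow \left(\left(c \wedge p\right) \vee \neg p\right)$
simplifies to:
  $c \vee \neg p$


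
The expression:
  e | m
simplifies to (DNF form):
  e | m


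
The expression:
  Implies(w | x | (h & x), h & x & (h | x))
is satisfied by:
  {h: True, x: False, w: False}
  {x: False, w: False, h: False}
  {h: True, x: True, w: False}
  {h: True, w: True, x: True}


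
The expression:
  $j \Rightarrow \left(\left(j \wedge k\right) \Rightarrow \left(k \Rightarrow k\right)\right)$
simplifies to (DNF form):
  $\text{True}$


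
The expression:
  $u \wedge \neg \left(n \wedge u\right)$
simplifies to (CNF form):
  $u \wedge \neg n$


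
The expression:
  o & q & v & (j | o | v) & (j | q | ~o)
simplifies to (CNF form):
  o & q & v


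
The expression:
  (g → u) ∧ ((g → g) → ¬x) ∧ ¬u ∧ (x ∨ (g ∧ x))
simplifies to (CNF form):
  False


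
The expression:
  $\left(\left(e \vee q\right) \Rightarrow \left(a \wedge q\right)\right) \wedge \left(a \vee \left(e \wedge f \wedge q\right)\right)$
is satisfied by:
  {a: True, q: True, e: False}
  {a: True, e: False, q: False}
  {a: True, q: True, e: True}


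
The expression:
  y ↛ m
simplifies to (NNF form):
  y ∧ ¬m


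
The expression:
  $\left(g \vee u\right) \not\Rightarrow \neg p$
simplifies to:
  $p \wedge \left(g \vee u\right)$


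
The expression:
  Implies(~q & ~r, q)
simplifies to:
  q | r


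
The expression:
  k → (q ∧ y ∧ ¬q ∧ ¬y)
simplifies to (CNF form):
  ¬k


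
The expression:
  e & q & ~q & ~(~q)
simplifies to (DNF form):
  False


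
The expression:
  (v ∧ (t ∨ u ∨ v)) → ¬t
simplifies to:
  ¬t ∨ ¬v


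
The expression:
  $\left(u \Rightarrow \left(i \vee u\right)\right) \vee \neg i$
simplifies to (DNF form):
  $\text{True}$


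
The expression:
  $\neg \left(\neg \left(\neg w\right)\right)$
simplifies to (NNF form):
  $\neg w$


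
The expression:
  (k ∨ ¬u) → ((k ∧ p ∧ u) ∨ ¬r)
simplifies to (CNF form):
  (u ∨ ¬r) ∧ (p ∨ u ∨ ¬r) ∧ (p ∨ ¬k ∨ ¬r) ∧ (u ∨ ¬k ∨ ¬r)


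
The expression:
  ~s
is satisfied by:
  {s: False}


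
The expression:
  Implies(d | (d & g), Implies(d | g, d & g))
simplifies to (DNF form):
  g | ~d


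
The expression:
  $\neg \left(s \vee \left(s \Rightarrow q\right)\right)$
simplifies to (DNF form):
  $\text{False}$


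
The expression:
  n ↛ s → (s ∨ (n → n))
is always true.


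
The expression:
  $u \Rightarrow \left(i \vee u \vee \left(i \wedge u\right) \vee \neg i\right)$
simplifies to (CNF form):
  $\text{True}$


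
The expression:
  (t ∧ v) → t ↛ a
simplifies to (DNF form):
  ¬a ∨ ¬t ∨ ¬v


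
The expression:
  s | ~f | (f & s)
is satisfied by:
  {s: True, f: False}
  {f: False, s: False}
  {f: True, s: True}


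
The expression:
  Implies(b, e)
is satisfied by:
  {e: True, b: False}
  {b: False, e: False}
  {b: True, e: True}


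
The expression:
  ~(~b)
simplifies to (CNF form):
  b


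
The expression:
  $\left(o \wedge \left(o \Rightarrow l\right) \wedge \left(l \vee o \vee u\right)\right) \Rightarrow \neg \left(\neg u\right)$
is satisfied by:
  {u: True, l: False, o: False}
  {l: False, o: False, u: False}
  {o: True, u: True, l: False}
  {o: True, l: False, u: False}
  {u: True, l: True, o: False}
  {l: True, u: False, o: False}
  {o: True, l: True, u: True}


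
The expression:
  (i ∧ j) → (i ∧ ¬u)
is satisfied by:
  {u: False, i: False, j: False}
  {j: True, u: False, i: False}
  {i: True, u: False, j: False}
  {j: True, i: True, u: False}
  {u: True, j: False, i: False}
  {j: True, u: True, i: False}
  {i: True, u: True, j: False}


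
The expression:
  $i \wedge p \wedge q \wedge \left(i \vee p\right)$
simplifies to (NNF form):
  $i \wedge p \wedge q$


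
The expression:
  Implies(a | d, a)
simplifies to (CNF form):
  a | ~d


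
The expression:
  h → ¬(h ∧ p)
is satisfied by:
  {p: False, h: False}
  {h: True, p: False}
  {p: True, h: False}


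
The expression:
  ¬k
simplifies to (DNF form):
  ¬k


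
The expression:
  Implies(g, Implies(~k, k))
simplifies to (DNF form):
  k | ~g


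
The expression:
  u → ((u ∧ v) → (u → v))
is always true.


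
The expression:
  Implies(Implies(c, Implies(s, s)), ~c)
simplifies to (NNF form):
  ~c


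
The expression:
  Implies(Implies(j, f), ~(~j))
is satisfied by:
  {j: True}


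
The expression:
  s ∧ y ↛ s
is never true.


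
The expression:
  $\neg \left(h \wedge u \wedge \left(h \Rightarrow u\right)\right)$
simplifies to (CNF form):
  $\neg h \vee \neg u$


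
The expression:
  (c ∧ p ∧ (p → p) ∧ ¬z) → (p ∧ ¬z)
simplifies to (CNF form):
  True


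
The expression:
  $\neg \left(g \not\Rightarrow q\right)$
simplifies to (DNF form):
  $q \vee \neg g$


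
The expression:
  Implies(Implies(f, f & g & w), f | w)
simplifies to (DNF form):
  f | w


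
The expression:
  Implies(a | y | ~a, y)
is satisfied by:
  {y: True}


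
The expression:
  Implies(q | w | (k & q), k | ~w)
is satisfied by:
  {k: True, w: False}
  {w: False, k: False}
  {w: True, k: True}


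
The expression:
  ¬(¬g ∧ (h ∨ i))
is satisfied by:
  {g: True, i: False, h: False}
  {g: True, h: True, i: False}
  {g: True, i: True, h: False}
  {g: True, h: True, i: True}
  {h: False, i: False, g: False}


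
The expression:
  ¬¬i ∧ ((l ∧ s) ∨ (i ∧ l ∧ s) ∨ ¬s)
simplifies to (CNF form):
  i ∧ (l ∨ ¬s)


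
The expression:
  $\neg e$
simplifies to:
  $\neg e$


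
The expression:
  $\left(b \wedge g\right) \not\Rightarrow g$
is never true.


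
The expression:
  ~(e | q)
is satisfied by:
  {q: False, e: False}


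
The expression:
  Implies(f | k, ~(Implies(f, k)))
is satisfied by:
  {k: False}


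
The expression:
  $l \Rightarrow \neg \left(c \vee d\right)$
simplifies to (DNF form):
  $\left(\neg c \wedge \neg d\right) \vee \neg l$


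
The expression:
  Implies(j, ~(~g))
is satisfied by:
  {g: True, j: False}
  {j: False, g: False}
  {j: True, g: True}


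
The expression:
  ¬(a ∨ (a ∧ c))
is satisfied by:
  {a: False}


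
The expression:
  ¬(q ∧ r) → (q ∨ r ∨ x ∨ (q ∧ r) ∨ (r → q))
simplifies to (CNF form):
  True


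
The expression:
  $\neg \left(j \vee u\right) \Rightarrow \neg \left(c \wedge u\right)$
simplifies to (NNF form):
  $\text{True}$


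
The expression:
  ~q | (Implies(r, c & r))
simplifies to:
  c | ~q | ~r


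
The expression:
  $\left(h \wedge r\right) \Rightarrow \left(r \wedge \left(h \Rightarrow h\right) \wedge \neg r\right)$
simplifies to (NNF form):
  $\neg h \vee \neg r$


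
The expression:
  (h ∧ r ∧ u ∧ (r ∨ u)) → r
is always true.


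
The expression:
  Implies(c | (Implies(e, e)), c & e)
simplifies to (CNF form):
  c & e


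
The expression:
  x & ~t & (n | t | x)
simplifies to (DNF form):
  x & ~t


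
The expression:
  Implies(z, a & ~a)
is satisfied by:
  {z: False}


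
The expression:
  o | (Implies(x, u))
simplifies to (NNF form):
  o | u | ~x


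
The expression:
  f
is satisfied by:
  {f: True}


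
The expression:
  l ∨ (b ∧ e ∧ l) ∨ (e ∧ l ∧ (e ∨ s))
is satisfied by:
  {l: True}


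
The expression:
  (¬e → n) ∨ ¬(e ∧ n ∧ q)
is always true.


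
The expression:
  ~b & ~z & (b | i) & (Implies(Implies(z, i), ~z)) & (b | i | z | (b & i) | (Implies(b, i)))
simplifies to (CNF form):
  i & ~b & ~z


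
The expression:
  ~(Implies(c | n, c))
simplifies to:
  n & ~c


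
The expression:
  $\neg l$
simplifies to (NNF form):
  $\neg l$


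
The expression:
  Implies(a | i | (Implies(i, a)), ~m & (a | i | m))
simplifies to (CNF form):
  ~m & (a | i)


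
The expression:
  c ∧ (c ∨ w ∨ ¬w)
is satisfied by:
  {c: True}


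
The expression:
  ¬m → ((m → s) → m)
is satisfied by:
  {m: True}


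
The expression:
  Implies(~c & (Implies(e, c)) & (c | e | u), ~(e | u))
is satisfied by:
  {c: True, e: True, u: False}
  {c: True, u: False, e: False}
  {e: True, u: False, c: False}
  {e: False, u: False, c: False}
  {c: True, e: True, u: True}
  {c: True, u: True, e: False}
  {e: True, u: True, c: False}


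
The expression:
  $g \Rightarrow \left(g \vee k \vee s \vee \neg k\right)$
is always true.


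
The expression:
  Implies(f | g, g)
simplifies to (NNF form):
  g | ~f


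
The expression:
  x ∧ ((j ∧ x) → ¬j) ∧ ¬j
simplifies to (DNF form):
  x ∧ ¬j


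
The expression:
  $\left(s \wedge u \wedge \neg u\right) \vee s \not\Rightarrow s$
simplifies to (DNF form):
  $\text{False}$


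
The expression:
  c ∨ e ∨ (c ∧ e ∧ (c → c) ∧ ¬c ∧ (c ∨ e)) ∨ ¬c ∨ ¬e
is always true.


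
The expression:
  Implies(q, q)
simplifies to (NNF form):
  True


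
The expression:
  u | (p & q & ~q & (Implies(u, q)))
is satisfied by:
  {u: True}


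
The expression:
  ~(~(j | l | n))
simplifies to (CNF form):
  j | l | n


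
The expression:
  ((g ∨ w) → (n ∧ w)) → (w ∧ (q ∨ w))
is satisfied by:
  {g: True, w: True}
  {g: True, w: False}
  {w: True, g: False}


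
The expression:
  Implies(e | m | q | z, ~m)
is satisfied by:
  {m: False}


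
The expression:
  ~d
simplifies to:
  ~d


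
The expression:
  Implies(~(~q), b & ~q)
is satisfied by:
  {q: False}


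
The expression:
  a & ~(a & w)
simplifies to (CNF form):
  a & ~w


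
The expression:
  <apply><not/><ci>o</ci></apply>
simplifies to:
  <apply><not/><ci>o</ci></apply>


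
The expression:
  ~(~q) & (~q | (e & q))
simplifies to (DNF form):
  e & q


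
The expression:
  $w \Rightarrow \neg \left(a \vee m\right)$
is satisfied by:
  {a: False, w: False, m: False}
  {m: True, a: False, w: False}
  {a: True, m: False, w: False}
  {m: True, a: True, w: False}
  {w: True, m: False, a: False}


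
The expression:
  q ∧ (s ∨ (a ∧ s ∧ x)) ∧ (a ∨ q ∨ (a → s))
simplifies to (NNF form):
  q ∧ s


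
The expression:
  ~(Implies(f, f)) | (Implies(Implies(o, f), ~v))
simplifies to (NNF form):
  ~v | (o & ~f)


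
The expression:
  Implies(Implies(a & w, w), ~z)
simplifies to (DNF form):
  ~z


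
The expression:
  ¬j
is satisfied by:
  {j: False}


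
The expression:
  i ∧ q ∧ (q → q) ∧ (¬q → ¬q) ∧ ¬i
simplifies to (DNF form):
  False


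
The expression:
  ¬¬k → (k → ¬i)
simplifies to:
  ¬i ∨ ¬k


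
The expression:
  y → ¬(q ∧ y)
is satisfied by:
  {q: False, y: False}
  {y: True, q: False}
  {q: True, y: False}


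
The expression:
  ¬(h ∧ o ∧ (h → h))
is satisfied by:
  {h: False, o: False}
  {o: True, h: False}
  {h: True, o: False}


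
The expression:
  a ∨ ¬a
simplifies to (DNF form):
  True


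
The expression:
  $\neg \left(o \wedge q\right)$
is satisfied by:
  {o: False, q: False}
  {q: True, o: False}
  {o: True, q: False}


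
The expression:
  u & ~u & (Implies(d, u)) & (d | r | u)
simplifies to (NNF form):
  False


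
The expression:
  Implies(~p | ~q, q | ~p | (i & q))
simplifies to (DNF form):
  q | ~p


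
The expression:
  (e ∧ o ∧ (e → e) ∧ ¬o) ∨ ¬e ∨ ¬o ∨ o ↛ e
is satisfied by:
  {e: False, o: False}
  {o: True, e: False}
  {e: True, o: False}


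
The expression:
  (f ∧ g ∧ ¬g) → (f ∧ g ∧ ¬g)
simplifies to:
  True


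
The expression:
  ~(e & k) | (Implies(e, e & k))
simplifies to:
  True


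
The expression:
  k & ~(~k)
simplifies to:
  k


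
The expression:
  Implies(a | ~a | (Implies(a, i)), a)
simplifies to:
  a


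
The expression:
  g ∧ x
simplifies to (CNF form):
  g ∧ x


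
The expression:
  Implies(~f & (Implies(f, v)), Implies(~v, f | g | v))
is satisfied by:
  {g: True, v: True, f: True}
  {g: True, v: True, f: False}
  {g: True, f: True, v: False}
  {g: True, f: False, v: False}
  {v: True, f: True, g: False}
  {v: True, f: False, g: False}
  {f: True, v: False, g: False}


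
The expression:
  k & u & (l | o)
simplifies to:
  k & u & (l | o)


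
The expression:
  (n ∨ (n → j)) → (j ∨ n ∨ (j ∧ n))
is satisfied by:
  {n: True, j: True}
  {n: True, j: False}
  {j: True, n: False}


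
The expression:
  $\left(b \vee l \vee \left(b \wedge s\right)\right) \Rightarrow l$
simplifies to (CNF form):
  $l \vee \neg b$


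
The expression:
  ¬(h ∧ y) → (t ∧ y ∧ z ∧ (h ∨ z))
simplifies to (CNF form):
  y ∧ (h ∨ t) ∧ (h ∨ z)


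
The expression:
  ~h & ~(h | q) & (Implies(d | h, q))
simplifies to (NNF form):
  ~d & ~h & ~q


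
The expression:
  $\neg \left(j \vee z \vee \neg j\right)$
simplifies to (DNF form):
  $\text{False}$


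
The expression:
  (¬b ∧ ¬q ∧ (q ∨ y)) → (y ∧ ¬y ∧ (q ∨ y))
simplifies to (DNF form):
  b ∨ q ∨ ¬y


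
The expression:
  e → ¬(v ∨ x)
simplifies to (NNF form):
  (¬v ∧ ¬x) ∨ ¬e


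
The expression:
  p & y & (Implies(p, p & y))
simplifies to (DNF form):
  p & y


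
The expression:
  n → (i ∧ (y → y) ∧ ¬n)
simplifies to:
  ¬n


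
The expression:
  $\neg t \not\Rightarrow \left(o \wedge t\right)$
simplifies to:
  $\neg t$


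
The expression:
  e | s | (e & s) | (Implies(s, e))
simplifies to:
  True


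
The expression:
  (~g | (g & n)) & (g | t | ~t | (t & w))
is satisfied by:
  {n: True, g: False}
  {g: False, n: False}
  {g: True, n: True}


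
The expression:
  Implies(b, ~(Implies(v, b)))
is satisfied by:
  {b: False}


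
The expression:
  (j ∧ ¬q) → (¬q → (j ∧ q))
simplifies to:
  q ∨ ¬j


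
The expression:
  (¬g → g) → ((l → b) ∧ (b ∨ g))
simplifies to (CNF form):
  b ∨ ¬g ∨ ¬l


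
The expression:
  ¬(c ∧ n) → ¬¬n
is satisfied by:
  {n: True}


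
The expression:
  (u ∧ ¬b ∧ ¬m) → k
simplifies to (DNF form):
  b ∨ k ∨ m ∨ ¬u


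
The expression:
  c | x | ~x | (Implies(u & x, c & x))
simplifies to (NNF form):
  True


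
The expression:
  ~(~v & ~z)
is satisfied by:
  {z: True, v: True}
  {z: True, v: False}
  {v: True, z: False}


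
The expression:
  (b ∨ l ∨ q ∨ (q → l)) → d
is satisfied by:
  {d: True}


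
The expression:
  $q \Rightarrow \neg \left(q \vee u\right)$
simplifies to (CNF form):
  $\neg q$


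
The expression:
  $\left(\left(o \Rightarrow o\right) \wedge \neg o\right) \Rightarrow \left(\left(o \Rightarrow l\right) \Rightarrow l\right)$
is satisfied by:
  {o: True, l: True}
  {o: True, l: False}
  {l: True, o: False}


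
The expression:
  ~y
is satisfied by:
  {y: False}


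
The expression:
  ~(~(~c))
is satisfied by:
  {c: False}


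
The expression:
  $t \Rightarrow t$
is always true.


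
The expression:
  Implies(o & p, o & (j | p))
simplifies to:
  True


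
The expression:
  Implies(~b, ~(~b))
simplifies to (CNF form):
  b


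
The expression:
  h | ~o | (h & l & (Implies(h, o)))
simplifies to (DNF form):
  h | ~o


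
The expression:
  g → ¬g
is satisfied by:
  {g: False}


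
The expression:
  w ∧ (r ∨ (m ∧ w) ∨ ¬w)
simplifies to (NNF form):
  w ∧ (m ∨ r)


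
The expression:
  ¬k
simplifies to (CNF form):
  ¬k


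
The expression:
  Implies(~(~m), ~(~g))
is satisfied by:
  {g: True, m: False}
  {m: False, g: False}
  {m: True, g: True}


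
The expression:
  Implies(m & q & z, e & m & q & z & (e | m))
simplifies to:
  e | ~m | ~q | ~z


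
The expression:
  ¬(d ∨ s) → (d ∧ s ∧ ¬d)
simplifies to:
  d ∨ s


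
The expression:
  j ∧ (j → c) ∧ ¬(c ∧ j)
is never true.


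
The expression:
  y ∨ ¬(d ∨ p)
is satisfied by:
  {y: True, d: False, p: False}
  {y: True, p: True, d: False}
  {y: True, d: True, p: False}
  {y: True, p: True, d: True}
  {p: False, d: False, y: False}


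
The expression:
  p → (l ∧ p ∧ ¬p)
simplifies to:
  ¬p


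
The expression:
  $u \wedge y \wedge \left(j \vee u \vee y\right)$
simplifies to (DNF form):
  $u \wedge y$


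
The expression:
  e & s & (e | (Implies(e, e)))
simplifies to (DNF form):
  e & s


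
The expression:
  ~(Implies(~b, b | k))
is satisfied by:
  {k: False, b: False}


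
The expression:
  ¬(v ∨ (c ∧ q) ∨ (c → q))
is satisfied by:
  {c: True, q: False, v: False}


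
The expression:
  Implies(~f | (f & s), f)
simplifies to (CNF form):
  f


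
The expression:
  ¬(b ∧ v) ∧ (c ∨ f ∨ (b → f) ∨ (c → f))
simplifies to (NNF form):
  ¬b ∨ ¬v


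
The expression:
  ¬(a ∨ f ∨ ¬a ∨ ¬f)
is never true.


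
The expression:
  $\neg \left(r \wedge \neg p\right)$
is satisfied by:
  {p: True, r: False}
  {r: False, p: False}
  {r: True, p: True}


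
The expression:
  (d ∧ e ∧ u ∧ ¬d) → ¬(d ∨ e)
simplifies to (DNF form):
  True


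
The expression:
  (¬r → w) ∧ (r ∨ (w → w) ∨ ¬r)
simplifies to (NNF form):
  r ∨ w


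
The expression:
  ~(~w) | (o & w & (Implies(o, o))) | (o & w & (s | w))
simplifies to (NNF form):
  w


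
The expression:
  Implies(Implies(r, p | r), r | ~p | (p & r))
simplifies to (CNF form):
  r | ~p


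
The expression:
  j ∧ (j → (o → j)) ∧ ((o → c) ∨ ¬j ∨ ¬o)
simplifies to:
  j ∧ (c ∨ ¬o)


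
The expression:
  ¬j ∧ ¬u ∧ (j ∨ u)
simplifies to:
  False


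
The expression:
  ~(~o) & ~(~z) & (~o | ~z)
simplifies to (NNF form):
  False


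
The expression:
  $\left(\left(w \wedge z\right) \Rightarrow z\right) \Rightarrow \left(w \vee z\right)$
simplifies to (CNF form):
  $w \vee z$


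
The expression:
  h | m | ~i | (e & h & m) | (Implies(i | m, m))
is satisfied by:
  {m: True, h: True, i: False}
  {m: True, h: False, i: False}
  {h: True, m: False, i: False}
  {m: False, h: False, i: False}
  {i: True, m: True, h: True}
  {i: True, m: True, h: False}
  {i: True, h: True, m: False}


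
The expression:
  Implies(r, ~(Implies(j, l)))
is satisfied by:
  {j: True, r: False, l: False}
  {j: False, r: False, l: False}
  {l: True, j: True, r: False}
  {l: True, j: False, r: False}
  {r: True, j: True, l: False}


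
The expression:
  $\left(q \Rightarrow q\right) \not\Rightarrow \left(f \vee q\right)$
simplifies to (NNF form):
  $\neg f \wedge \neg q$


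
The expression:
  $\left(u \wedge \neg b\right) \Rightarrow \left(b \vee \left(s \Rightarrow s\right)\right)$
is always true.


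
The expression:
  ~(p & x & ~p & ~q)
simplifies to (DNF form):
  True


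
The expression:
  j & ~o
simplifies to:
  j & ~o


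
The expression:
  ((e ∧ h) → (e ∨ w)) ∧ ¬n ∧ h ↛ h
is never true.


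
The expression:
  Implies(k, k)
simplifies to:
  True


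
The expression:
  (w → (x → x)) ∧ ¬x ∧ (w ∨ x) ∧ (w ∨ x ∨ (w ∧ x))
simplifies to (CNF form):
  w ∧ ¬x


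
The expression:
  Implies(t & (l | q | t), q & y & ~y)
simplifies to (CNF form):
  ~t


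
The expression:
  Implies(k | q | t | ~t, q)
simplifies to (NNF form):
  q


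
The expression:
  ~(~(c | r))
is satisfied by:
  {r: True, c: True}
  {r: True, c: False}
  {c: True, r: False}


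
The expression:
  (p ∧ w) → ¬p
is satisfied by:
  {p: False, w: False}
  {w: True, p: False}
  {p: True, w: False}


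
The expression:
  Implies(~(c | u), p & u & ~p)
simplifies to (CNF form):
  c | u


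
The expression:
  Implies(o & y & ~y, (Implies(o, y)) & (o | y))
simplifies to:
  True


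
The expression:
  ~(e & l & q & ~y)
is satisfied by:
  {y: True, l: False, e: False, q: False}
  {y: False, l: False, e: False, q: False}
  {y: True, q: True, l: False, e: False}
  {q: True, y: False, l: False, e: False}
  {y: True, e: True, q: False, l: False}
  {e: True, q: False, l: False, y: False}
  {y: True, q: True, e: True, l: False}
  {q: True, e: True, y: False, l: False}
  {y: True, l: True, q: False, e: False}
  {l: True, q: False, e: False, y: False}
  {y: True, q: True, l: True, e: False}
  {q: True, l: True, y: False, e: False}
  {y: True, e: True, l: True, q: False}
  {e: True, l: True, q: False, y: False}
  {y: True, q: True, e: True, l: True}


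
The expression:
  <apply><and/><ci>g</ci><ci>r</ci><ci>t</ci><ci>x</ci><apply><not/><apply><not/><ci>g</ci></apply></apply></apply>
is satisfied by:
  {t: True, r: True, x: True, g: True}


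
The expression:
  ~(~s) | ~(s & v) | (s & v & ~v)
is always true.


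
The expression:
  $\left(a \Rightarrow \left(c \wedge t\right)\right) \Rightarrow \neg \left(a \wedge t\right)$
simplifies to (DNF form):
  $\neg a \vee \neg c \vee \neg t$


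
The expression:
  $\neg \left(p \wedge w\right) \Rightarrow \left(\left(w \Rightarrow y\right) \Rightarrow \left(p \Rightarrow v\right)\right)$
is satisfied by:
  {v: True, w: True, p: False}
  {v: True, p: False, w: False}
  {w: True, p: False, v: False}
  {w: False, p: False, v: False}
  {v: True, w: True, p: True}
  {v: True, p: True, w: False}
  {w: True, p: True, v: False}


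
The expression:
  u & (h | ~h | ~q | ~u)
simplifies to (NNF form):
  u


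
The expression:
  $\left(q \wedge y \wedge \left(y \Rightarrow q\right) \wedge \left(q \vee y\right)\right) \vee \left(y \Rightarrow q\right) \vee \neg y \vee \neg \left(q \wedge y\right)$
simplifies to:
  $\text{True}$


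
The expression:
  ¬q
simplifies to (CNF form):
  ¬q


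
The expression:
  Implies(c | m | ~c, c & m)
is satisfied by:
  {c: True, m: True}


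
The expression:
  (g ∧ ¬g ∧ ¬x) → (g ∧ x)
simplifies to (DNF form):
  True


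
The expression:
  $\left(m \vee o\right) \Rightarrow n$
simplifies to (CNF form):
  $\left(n \vee \neg m\right) \wedge \left(n \vee \neg o\right)$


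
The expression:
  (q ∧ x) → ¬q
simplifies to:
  ¬q ∨ ¬x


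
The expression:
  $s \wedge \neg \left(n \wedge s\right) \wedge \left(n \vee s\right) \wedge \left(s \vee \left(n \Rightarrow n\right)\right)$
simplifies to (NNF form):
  $s \wedge \neg n$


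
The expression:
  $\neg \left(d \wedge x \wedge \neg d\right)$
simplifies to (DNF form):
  $\text{True}$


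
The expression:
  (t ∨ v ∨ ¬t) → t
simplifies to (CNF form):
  t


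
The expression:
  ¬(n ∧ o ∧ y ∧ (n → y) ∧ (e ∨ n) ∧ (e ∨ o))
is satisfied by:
  {o: False, y: False, n: False}
  {n: True, o: False, y: False}
  {y: True, o: False, n: False}
  {n: True, y: True, o: False}
  {o: True, n: False, y: False}
  {n: True, o: True, y: False}
  {y: True, o: True, n: False}


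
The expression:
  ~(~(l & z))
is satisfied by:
  {z: True, l: True}


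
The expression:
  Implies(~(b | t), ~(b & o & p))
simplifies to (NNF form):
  True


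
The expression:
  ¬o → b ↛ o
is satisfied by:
  {b: True, o: True}
  {b: True, o: False}
  {o: True, b: False}


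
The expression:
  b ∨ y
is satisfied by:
  {y: True, b: True}
  {y: True, b: False}
  {b: True, y: False}


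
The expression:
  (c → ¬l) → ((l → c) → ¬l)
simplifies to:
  True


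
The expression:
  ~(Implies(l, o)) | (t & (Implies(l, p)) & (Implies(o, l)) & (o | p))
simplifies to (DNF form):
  (l & ~o) | (l & p & t) | (l & p & ~o) | (l & t & ~o) | (p & t & ~o) | (l & p & t & ~o)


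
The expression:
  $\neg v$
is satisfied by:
  {v: False}


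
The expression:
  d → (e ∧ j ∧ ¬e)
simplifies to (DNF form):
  ¬d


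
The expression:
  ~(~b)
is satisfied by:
  {b: True}


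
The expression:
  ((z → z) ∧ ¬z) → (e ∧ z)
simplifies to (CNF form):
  z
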